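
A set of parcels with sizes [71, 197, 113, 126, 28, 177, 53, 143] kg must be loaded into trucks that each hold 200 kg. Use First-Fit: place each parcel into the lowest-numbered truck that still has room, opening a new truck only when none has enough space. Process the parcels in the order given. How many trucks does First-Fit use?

5

71 kg → truck 1 (remaining 129 kg)
197 kg → truck 2 (remaining 3 kg)
113 kg → truck 1 (remaining 16 kg)
126 kg → truck 3 (remaining 74 kg)
28 kg → truck 3 (remaining 46 kg)
177 kg → truck 4 (remaining 23 kg)
53 kg → truck 5 (remaining 147 kg)
143 kg → truck 5 (remaining 4 kg)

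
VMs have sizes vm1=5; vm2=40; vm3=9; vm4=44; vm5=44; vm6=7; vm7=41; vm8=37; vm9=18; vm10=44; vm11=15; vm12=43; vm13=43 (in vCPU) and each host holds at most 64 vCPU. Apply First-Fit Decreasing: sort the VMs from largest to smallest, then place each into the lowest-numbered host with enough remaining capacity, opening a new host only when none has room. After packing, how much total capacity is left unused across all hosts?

Sorted descending: 44, 44, 44, 43, 43, 41, 40, 37, 18, 15, 9, 7, 5.
Put 44 vCPU in host 1; 20 vCPU remain.
Put 44 vCPU in host 2; 20 vCPU remain.
Put 44 vCPU in host 3; 20 vCPU remain.
Put 43 vCPU in host 4; 21 vCPU remain.
Put 43 vCPU in host 5; 21 vCPU remain.
Put 41 vCPU in host 6; 23 vCPU remain.
Put 40 vCPU in host 7; 24 vCPU remain.
Put 37 vCPU in host 8; 27 vCPU remain.
Put 18 vCPU in host 1; 2 vCPU remain.
Put 15 vCPU in host 2; 5 vCPU remain.
Put 9 vCPU in host 3; 11 vCPU remain.
Put 7 vCPU in host 3; 4 vCPU remain.
Put 5 vCPU in host 2; 0 vCPU remain.
8 hosts × 64 vCPU = 512 vCPU; used 390 vCPU; unused 122 vCPU.

122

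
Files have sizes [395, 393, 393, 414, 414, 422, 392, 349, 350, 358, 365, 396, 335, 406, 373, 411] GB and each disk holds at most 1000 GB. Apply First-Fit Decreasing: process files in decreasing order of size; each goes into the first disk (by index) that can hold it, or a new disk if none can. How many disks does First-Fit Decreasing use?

Sorted descending: 422, 414, 414, 411, 406, 396, 395, 393, 393, 392, 373, 365, 358, 350, 349, 335.
422 GB → disk 1 (remaining 578 GB)
414 GB → disk 1 (remaining 164 GB)
414 GB → disk 2 (remaining 586 GB)
411 GB → disk 2 (remaining 175 GB)
406 GB → disk 3 (remaining 594 GB)
396 GB → disk 3 (remaining 198 GB)
395 GB → disk 4 (remaining 605 GB)
393 GB → disk 4 (remaining 212 GB)
393 GB → disk 5 (remaining 607 GB)
392 GB → disk 5 (remaining 215 GB)
373 GB → disk 6 (remaining 627 GB)
365 GB → disk 6 (remaining 262 GB)
358 GB → disk 7 (remaining 642 GB)
350 GB → disk 7 (remaining 292 GB)
349 GB → disk 8 (remaining 651 GB)
335 GB → disk 8 (remaining 316 GB)
Final disks: [422,414] [414,411] [406,396] [395,393] [393,392] [373,365] [358,350] [349,335].

8 disks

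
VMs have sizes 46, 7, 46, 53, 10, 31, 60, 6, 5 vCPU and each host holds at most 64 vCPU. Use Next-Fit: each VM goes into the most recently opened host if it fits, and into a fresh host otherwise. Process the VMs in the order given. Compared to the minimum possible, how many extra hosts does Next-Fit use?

Next-Fit: [46,7] [46] [53,10] [31] [60] [6,5] → 6 hosts.
Total size 264 vCPU; any packing needs at least ⌈264/64⌉ = 5 hosts.
An optimal packing achieves that bound: [60] [53,10] [46,7,6,5] [46] [31] → 5 hosts.
Excess: 6 − 5 = 1.

1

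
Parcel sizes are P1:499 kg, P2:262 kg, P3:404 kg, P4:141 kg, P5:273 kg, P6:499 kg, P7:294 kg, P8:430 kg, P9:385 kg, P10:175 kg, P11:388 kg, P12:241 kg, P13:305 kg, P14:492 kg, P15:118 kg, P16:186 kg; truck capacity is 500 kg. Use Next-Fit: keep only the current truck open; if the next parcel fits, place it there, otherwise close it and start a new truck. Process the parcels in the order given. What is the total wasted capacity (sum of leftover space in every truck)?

1908

Put P1 (499 kg) in truck 1; 1 kg remain.
Put P2 (262 kg) in truck 2; 238 kg remain.
Put P3 (404 kg) in truck 3; 96 kg remain.
Put P4 (141 kg) in truck 4; 359 kg remain.
Put P5 (273 kg) in truck 4; 86 kg remain.
Put P6 (499 kg) in truck 5; 1 kg remain.
Put P7 (294 kg) in truck 6; 206 kg remain.
Put P8 (430 kg) in truck 7; 70 kg remain.
Put P9 (385 kg) in truck 8; 115 kg remain.
Put P10 (175 kg) in truck 9; 325 kg remain.
Put P11 (388 kg) in truck 10; 112 kg remain.
Put P12 (241 kg) in truck 11; 259 kg remain.
Put P13 (305 kg) in truck 12; 195 kg remain.
Put P14 (492 kg) in truck 13; 8 kg remain.
Put P15 (118 kg) in truck 14; 382 kg remain.
Put P16 (186 kg) in truck 14; 196 kg remain.
14 trucks × 500 kg = 7000 kg; used 5092 kg; unused 1908 kg.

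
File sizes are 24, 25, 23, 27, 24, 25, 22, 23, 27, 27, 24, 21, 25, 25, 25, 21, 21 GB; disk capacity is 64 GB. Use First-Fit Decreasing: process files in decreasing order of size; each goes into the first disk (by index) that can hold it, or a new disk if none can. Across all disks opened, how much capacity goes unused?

103

Sorted descending: 27, 27, 27, 25, 25, 25, 25, 25, 24, 24, 24, 23, 23, 22, 21, 21, 21.
Put 27 GB in disk 1; 37 GB remain.
Put 27 GB in disk 1; 10 GB remain.
Put 27 GB in disk 2; 37 GB remain.
Put 25 GB in disk 2; 12 GB remain.
Put 25 GB in disk 3; 39 GB remain.
Put 25 GB in disk 3; 14 GB remain.
Put 25 GB in disk 4; 39 GB remain.
Put 25 GB in disk 4; 14 GB remain.
Put 24 GB in disk 5; 40 GB remain.
Put 24 GB in disk 5; 16 GB remain.
Put 24 GB in disk 6; 40 GB remain.
Put 23 GB in disk 6; 17 GB remain.
Put 23 GB in disk 7; 41 GB remain.
Put 22 GB in disk 7; 19 GB remain.
Put 21 GB in disk 8; 43 GB remain.
Put 21 GB in disk 8; 22 GB remain.
Put 21 GB in disk 8; 1 GB remain.
8 disks × 64 GB = 512 GB; used 409 GB; unused 103 GB.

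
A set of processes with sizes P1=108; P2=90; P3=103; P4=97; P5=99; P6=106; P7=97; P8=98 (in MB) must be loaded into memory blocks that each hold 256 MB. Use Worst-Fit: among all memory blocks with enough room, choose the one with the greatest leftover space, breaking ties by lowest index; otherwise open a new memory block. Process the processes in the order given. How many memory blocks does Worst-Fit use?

4 memory blocks

P1 (108 MB) → memory block 1 (remaining 148 MB)
P2 (90 MB) → memory block 1 (remaining 58 MB)
P3 (103 MB) → memory block 2 (remaining 153 MB)
P4 (97 MB) → memory block 2 (remaining 56 MB)
P5 (99 MB) → memory block 3 (remaining 157 MB)
P6 (106 MB) → memory block 3 (remaining 51 MB)
P7 (97 MB) → memory block 4 (remaining 159 MB)
P8 (98 MB) → memory block 4 (remaining 61 MB)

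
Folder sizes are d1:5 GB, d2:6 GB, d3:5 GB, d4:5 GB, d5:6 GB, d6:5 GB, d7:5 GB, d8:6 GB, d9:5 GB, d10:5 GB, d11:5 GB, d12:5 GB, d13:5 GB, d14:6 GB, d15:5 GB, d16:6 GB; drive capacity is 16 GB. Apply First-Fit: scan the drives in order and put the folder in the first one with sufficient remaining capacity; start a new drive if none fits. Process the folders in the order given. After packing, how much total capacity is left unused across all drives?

11

d1 (5 GB) → drive 1 (remaining 11 GB)
d2 (6 GB) → drive 1 (remaining 5 GB)
d3 (5 GB) → drive 1 (remaining 0 GB)
d4 (5 GB) → drive 2 (remaining 11 GB)
d5 (6 GB) → drive 2 (remaining 5 GB)
d6 (5 GB) → drive 2 (remaining 0 GB)
d7 (5 GB) → drive 3 (remaining 11 GB)
d8 (6 GB) → drive 3 (remaining 5 GB)
d9 (5 GB) → drive 3 (remaining 0 GB)
d10 (5 GB) → drive 4 (remaining 11 GB)
d11 (5 GB) → drive 4 (remaining 6 GB)
d12 (5 GB) → drive 4 (remaining 1 GB)
d13 (5 GB) → drive 5 (remaining 11 GB)
d14 (6 GB) → drive 5 (remaining 5 GB)
d15 (5 GB) → drive 5 (remaining 0 GB)
d16 (6 GB) → drive 6 (remaining 10 GB)
6 drives × 16 GB = 96 GB; used 85 GB; unused 11 GB.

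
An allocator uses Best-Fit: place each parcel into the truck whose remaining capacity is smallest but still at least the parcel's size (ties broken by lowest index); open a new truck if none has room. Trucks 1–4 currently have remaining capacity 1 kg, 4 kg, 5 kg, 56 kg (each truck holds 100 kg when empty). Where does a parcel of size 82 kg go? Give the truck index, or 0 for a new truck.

No truck has ≥ 82 kg free, so a new truck is opened.

0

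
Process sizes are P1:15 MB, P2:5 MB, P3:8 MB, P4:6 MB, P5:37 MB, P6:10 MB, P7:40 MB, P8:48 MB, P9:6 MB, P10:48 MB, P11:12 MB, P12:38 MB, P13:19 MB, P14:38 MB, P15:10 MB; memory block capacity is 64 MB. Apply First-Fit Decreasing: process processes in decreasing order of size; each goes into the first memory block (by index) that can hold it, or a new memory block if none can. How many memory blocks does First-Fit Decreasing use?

6

Sorted descending: 48, 48, 40, 38, 38, 37, 19, 15, 12, 10, 10, 8, 6, 6, 5.
48 MB → memory block 1 (remaining 16 MB)
48 MB → memory block 2 (remaining 16 MB)
40 MB → memory block 3 (remaining 24 MB)
38 MB → memory block 4 (remaining 26 MB)
38 MB → memory block 5 (remaining 26 MB)
37 MB → memory block 6 (remaining 27 MB)
19 MB → memory block 3 (remaining 5 MB)
15 MB → memory block 1 (remaining 1 MB)
12 MB → memory block 2 (remaining 4 MB)
10 MB → memory block 4 (remaining 16 MB)
10 MB → memory block 4 (remaining 6 MB)
8 MB → memory block 5 (remaining 18 MB)
6 MB → memory block 4 (remaining 0 MB)
6 MB → memory block 5 (remaining 12 MB)
5 MB → memory block 3 (remaining 0 MB)
Final memory blocks: [48,15] [48,12] [40,19,5] [38,10,10,6] [38,8,6] [37].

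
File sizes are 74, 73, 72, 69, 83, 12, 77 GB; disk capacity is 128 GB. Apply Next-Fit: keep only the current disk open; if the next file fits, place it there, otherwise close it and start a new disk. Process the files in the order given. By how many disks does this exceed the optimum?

Next-Fit: [74] [73] [72] [69] [83,12] [77] → 6 disks.
6 files exceed 64 GB (half the capacity), and no two of those can share a disk, so at least 6 disks are needed.
So 6 is already optimal.

0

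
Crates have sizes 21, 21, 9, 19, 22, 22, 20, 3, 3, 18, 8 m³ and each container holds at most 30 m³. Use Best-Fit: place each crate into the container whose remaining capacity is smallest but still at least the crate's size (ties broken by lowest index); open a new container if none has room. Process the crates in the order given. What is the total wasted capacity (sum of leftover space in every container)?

Put 21 m³ in container 1; 9 m³ remain.
Put 21 m³ in container 2; 9 m³ remain.
Put 9 m³ in container 1; 0 m³ remain.
Put 19 m³ in container 3; 11 m³ remain.
Put 22 m³ in container 4; 8 m³ remain.
Put 22 m³ in container 5; 8 m³ remain.
Put 20 m³ in container 6; 10 m³ remain.
Put 3 m³ in container 4; 5 m³ remain.
Put 3 m³ in container 4; 2 m³ remain.
Put 18 m³ in container 7; 12 m³ remain.
Put 8 m³ in container 5; 0 m³ remain.
7 containers × 30 m³ = 210 m³; used 166 m³; unused 44 m³.

44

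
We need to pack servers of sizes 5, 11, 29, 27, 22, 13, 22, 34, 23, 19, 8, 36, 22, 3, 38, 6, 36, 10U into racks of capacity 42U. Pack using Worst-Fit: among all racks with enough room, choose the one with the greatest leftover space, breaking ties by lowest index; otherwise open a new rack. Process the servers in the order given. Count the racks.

10 racks

rack 1: place 5U, 37U left
rack 1: place 11U, 26U left
rack 2: place 29U, 13U left
rack 3: place 27U, 15U left
rack 1: place 22U, 4U left
rack 3: place 13U, 2U left
rack 4: place 22U, 20U left
rack 5: place 34U, 8U left
rack 6: place 23U, 19U left
rack 4: place 19U, 1U left
rack 6: place 8U, 11U left
rack 7: place 36U, 6U left
rack 8: place 22U, 20U left
rack 8: place 3U, 17U left
rack 9: place 38U, 4U left
rack 8: place 6U, 11U left
rack 10: place 36U, 6U left
rack 2: place 10U, 3U left
Final racks: [5,11,22] [29,10] [27,13] [22,19] [34] [23,8] [36] [22,3,6] [38] [36].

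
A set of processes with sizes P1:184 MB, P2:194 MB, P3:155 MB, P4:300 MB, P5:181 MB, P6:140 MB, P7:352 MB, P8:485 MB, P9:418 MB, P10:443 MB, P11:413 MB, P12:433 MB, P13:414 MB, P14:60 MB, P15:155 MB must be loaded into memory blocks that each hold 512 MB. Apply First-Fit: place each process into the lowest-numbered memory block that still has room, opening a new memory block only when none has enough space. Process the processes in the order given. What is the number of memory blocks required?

memory block 1: place P1 (184 MB), 328 MB left
memory block 1: place P2 (194 MB), 134 MB left
memory block 2: place P3 (155 MB), 357 MB left
memory block 2: place P4 (300 MB), 57 MB left
memory block 3: place P5 (181 MB), 331 MB left
memory block 3: place P6 (140 MB), 191 MB left
memory block 4: place P7 (352 MB), 160 MB left
memory block 5: place P8 (485 MB), 27 MB left
memory block 6: place P9 (418 MB), 94 MB left
memory block 7: place P10 (443 MB), 69 MB left
memory block 8: place P11 (413 MB), 99 MB left
memory block 9: place P12 (433 MB), 79 MB left
memory block 10: place P13 (414 MB), 98 MB left
memory block 1: place P14 (60 MB), 74 MB left
memory block 3: place P15 (155 MB), 36 MB left
Final memory blocks: [184,194,60] [155,300] [181,140,155] [352] [485] [418] [443] [413] [433] [414].

10 memory blocks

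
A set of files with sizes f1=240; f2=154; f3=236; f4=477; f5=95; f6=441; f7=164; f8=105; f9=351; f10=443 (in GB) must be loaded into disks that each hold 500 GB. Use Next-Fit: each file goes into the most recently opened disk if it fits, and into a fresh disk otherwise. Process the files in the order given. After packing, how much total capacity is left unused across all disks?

1294

Put f1 (240 GB) in disk 1; 260 GB remain.
Put f2 (154 GB) in disk 1; 106 GB remain.
Put f3 (236 GB) in disk 2; 264 GB remain.
Put f4 (477 GB) in disk 3; 23 GB remain.
Put f5 (95 GB) in disk 4; 405 GB remain.
Put f6 (441 GB) in disk 5; 59 GB remain.
Put f7 (164 GB) in disk 6; 336 GB remain.
Put f8 (105 GB) in disk 6; 231 GB remain.
Put f9 (351 GB) in disk 7; 149 GB remain.
Put f10 (443 GB) in disk 8; 57 GB remain.
8 disks × 500 GB = 4000 GB; used 2706 GB; unused 1294 GB.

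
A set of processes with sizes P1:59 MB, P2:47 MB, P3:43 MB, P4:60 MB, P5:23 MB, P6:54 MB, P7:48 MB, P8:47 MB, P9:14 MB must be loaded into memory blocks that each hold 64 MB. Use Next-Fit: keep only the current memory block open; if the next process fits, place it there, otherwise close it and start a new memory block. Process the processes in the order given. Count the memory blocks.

memory block 1: place P1 (59 MB), 5 MB left
memory block 2: place P2 (47 MB), 17 MB left
memory block 3: place P3 (43 MB), 21 MB left
memory block 4: place P4 (60 MB), 4 MB left
memory block 5: place P5 (23 MB), 41 MB left
memory block 6: place P6 (54 MB), 10 MB left
memory block 7: place P7 (48 MB), 16 MB left
memory block 8: place P8 (47 MB), 17 MB left
memory block 8: place P9 (14 MB), 3 MB left

8 memory blocks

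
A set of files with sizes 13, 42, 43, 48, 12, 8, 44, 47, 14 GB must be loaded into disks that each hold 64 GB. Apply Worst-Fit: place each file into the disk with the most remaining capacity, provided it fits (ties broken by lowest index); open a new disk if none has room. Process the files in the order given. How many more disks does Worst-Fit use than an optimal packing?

0

Worst-Fit: [13,42] [43,12] [48,8] [44,14] [47] → 5 disks.
Total size 271 GB; any packing needs at least ⌈271/64⌉ = 5 disks.
So 5 is already optimal.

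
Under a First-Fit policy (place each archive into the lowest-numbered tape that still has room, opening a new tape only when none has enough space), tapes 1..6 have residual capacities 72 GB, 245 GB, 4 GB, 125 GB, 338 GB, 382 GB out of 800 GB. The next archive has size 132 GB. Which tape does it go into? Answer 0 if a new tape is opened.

2

Tapes with room: tape 2 (245 GB), tape 5 (338 GB), tape 6 (382 GB).
The first with room is tape 2.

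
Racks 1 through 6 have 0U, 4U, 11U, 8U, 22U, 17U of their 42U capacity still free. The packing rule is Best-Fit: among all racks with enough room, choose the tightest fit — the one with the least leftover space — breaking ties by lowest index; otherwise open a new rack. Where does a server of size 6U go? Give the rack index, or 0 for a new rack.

Racks with room: rack 3 (11U), rack 4 (8U), rack 5 (22U), rack 6 (17U).
Tightest fit is rack 4 with 8U free.

4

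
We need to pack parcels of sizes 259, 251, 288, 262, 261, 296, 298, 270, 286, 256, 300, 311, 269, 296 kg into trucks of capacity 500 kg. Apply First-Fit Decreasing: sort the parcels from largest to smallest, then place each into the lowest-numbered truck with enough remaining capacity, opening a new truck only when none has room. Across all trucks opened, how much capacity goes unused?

3097

Sorted descending: 311, 300, 298, 296, 296, 288, 286, 270, 269, 262, 261, 259, 256, 251.
Put 311 kg in truck 1; 189 kg remain.
Put 300 kg in truck 2; 200 kg remain.
Put 298 kg in truck 3; 202 kg remain.
Put 296 kg in truck 4; 204 kg remain.
Put 296 kg in truck 5; 204 kg remain.
Put 288 kg in truck 6; 212 kg remain.
Put 286 kg in truck 7; 214 kg remain.
Put 270 kg in truck 8; 230 kg remain.
Put 269 kg in truck 9; 231 kg remain.
Put 262 kg in truck 10; 238 kg remain.
Put 261 kg in truck 11; 239 kg remain.
Put 259 kg in truck 12; 241 kg remain.
Put 256 kg in truck 13; 244 kg remain.
Put 251 kg in truck 14; 249 kg remain.
14 trucks × 500 kg = 7000 kg; used 3903 kg; unused 3097 kg.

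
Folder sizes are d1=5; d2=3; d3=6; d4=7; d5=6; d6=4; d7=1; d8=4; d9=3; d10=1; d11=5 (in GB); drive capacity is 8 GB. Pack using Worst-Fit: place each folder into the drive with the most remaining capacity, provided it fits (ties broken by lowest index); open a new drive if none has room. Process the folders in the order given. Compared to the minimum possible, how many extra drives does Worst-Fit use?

1

Worst-Fit: [5,3] [6] [7] [6] [4,1,1] [4,3] [5] → 7 drives.
Total size 45 GB; any packing needs at least ⌈45/8⌉ = 6 drives.
An optimal packing achieves that bound: [7,1] [6,1] [6] [5,3] [5,3] [4,4] → 6 drives.
Excess: 7 − 6 = 1.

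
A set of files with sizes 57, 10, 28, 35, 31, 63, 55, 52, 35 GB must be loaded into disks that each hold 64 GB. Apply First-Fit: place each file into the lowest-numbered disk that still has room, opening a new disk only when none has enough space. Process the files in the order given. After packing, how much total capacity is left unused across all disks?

57 GB → disk 1 (remaining 7 GB)
10 GB → disk 2 (remaining 54 GB)
28 GB → disk 2 (remaining 26 GB)
35 GB → disk 3 (remaining 29 GB)
31 GB → disk 4 (remaining 33 GB)
63 GB → disk 5 (remaining 1 GB)
55 GB → disk 6 (remaining 9 GB)
52 GB → disk 7 (remaining 12 GB)
35 GB → disk 8 (remaining 29 GB)
8 disks × 64 GB = 512 GB; used 366 GB; unused 146 GB.

146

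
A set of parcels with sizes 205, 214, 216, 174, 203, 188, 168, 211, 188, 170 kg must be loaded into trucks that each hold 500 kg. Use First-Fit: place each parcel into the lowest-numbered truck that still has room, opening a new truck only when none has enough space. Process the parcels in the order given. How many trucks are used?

5 trucks

205 kg → truck 1 (remaining 295 kg)
214 kg → truck 1 (remaining 81 kg)
216 kg → truck 2 (remaining 284 kg)
174 kg → truck 2 (remaining 110 kg)
203 kg → truck 3 (remaining 297 kg)
188 kg → truck 3 (remaining 109 kg)
168 kg → truck 4 (remaining 332 kg)
211 kg → truck 4 (remaining 121 kg)
188 kg → truck 5 (remaining 312 kg)
170 kg → truck 5 (remaining 142 kg)
Final trucks: [205,214] [216,174] [203,188] [168,211] [188,170].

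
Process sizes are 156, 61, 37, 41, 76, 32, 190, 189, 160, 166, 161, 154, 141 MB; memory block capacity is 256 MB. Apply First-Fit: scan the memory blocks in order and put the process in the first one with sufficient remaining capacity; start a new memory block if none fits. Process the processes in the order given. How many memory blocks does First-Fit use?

9

memory block 1: place 156 MB, 100 MB left
memory block 1: place 61 MB, 39 MB left
memory block 1: place 37 MB, 2 MB left
memory block 2: place 41 MB, 215 MB left
memory block 2: place 76 MB, 139 MB left
memory block 2: place 32 MB, 107 MB left
memory block 3: place 190 MB, 66 MB left
memory block 4: place 189 MB, 67 MB left
memory block 5: place 160 MB, 96 MB left
memory block 6: place 166 MB, 90 MB left
memory block 7: place 161 MB, 95 MB left
memory block 8: place 154 MB, 102 MB left
memory block 9: place 141 MB, 115 MB left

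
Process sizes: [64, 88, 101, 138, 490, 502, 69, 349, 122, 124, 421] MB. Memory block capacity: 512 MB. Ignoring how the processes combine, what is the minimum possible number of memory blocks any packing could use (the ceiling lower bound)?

5 memory blocks

Total size = 64 + 88 + 101 + 138 + 490 + 502 + 69 + 349 + 122 + 124 + 421 = 2468 MB.
⌈2468 / 512⌉ = 5.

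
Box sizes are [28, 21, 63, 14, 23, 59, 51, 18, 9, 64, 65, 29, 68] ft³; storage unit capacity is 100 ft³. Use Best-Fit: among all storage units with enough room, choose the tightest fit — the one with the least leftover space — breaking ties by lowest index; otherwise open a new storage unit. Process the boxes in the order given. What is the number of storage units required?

28 ft³ → storage unit 1 (remaining 72 ft³)
21 ft³ → storage unit 1 (remaining 51 ft³)
63 ft³ → storage unit 2 (remaining 37 ft³)
14 ft³ → storage unit 2 (remaining 23 ft³)
23 ft³ → storage unit 2 (remaining 0 ft³)
59 ft³ → storage unit 3 (remaining 41 ft³)
51 ft³ → storage unit 1 (remaining 0 ft³)
18 ft³ → storage unit 3 (remaining 23 ft³)
9 ft³ → storage unit 3 (remaining 14 ft³)
64 ft³ → storage unit 4 (remaining 36 ft³)
65 ft³ → storage unit 5 (remaining 35 ft³)
29 ft³ → storage unit 5 (remaining 6 ft³)
68 ft³ → storage unit 6 (remaining 32 ft³)
Final storage units: [28,21,51] [63,14,23] [59,18,9] [64] [65,29] [68].

6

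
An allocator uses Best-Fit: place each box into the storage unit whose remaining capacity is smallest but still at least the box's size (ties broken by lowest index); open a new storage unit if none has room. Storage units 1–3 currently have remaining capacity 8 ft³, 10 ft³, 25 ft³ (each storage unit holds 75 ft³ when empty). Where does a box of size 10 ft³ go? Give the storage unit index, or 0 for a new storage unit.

2

Storage units with room: storage unit 2 (10 ft³), storage unit 3 (25 ft³).
Tightest fit is storage unit 2 with 10 ft³ free.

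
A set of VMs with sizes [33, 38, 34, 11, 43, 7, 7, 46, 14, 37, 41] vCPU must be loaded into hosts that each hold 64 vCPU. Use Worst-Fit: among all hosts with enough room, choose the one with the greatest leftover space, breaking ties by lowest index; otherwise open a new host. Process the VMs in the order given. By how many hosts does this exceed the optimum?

0

Worst-Fit: [33,11] [38,7] [34,7,14] [43] [46] [37] [41] → 7 hosts.
7 VMs exceed 32 vCPU (half the capacity), and no two of those can share a host, so at least 7 hosts are needed.
So 7 is already optimal.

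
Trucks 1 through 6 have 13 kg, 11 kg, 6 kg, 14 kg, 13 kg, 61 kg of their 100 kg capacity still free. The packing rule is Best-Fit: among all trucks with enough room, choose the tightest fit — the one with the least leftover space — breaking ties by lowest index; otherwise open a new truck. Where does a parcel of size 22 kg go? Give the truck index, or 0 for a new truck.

6

Trucks with room: truck 6 (61 kg).
Tightest fit is truck 6 with 61 kg free.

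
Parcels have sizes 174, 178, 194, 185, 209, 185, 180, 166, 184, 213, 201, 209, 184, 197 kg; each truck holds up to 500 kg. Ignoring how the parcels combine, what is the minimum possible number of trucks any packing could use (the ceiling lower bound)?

Total size = 174 + 178 + 194 + 185 + 209 + 185 + 180 + 166 + 184 + 213 + 201 + 209 + 184 + 197 = 2659 kg.
⌈2659 / 500⌉ = 6.

6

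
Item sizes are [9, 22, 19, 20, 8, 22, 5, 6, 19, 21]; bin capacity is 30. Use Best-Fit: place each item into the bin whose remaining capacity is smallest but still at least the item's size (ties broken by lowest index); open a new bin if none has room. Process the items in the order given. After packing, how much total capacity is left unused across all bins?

29

Put 9 in bin 1; 21 remain.
Put 22 in bin 2; 8 remain.
Put 19 in bin 1; 2 remain.
Put 20 in bin 3; 10 remain.
Put 8 in bin 2; 0 remain.
Put 22 in bin 4; 8 remain.
Put 5 in bin 4; 3 remain.
Put 6 in bin 3; 4 remain.
Put 19 in bin 5; 11 remain.
Put 21 in bin 6; 9 remain.
6 bins × 30 = 180; used 151; unused 29.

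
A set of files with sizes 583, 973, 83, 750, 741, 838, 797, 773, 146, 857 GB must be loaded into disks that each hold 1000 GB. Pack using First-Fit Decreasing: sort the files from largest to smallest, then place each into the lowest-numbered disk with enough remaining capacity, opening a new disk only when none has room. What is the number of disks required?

8

Sorted descending: 973, 857, 838, 797, 773, 750, 741, 583, 146, 83.
Put 973 GB in disk 1; 27 GB remain.
Put 857 GB in disk 2; 143 GB remain.
Put 838 GB in disk 3; 162 GB remain.
Put 797 GB in disk 4; 203 GB remain.
Put 773 GB in disk 5; 227 GB remain.
Put 750 GB in disk 6; 250 GB remain.
Put 741 GB in disk 7; 259 GB remain.
Put 583 GB in disk 8; 417 GB remain.
Put 146 GB in disk 3; 16 GB remain.
Put 83 GB in disk 2; 60 GB remain.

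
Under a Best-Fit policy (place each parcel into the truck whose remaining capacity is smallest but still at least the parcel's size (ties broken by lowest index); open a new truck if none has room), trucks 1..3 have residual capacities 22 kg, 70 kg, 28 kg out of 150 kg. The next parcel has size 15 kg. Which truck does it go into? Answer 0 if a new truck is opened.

1

Trucks with room: truck 1 (22 kg), truck 2 (70 kg), truck 3 (28 kg).
Tightest fit is truck 1 with 22 kg free.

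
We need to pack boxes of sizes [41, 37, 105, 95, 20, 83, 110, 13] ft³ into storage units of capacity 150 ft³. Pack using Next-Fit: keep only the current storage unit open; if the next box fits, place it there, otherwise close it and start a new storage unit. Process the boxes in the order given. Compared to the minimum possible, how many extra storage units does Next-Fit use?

Next-Fit: [41,37] [105] [95,20] [83] [110,13] → 5 storage units.
Total size 504 ft³; any packing needs at least ⌈504/150⌉ = 4 storage units.
An optimal packing achieves that bound: [110,37] [105,41] [95,20,13] [83] → 4 storage units.
Excess: 5 − 4 = 1.

1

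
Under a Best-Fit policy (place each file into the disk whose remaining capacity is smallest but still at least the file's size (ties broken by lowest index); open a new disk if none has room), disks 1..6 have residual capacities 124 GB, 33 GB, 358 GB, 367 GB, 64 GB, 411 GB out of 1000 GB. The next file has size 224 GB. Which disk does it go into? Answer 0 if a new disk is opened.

3

Disks with room: disk 3 (358 GB), disk 4 (367 GB), disk 6 (411 GB).
Tightest fit is disk 3 with 358 GB free.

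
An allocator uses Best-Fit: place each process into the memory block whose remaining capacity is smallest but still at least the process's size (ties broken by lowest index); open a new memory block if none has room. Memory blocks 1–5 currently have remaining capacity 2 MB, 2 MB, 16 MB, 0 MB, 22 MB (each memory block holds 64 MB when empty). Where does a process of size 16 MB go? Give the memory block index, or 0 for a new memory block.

3

Memory blocks with room: memory block 3 (16 MB), memory block 5 (22 MB).
Tightest fit is memory block 3 with 16 MB free.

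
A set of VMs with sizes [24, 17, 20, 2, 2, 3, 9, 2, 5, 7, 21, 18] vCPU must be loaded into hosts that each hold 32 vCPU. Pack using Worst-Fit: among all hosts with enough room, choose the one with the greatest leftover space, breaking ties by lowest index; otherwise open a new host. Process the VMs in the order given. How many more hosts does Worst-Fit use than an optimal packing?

0

Worst-Fit: [24,5] [17,2,2,9] [20,3,2,7] [21] [18] → 5 hosts.
Total size 130 vCPU; any packing needs at least ⌈130/32⌉ = 5 hosts.
So 5 is already optimal.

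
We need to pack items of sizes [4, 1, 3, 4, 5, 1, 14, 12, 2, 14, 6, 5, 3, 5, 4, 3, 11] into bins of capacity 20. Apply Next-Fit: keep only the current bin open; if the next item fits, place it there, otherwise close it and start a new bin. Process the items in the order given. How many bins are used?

bin 1: place 4, 16 left
bin 1: place 1, 15 left
bin 1: place 3, 12 left
bin 1: place 4, 8 left
bin 1: place 5, 3 left
bin 1: place 1, 2 left
bin 2: place 14, 6 left
bin 3: place 12, 8 left
bin 3: place 2, 6 left
bin 4: place 14, 6 left
bin 4: place 6, 0 left
bin 5: place 5, 15 left
bin 5: place 3, 12 left
bin 5: place 5, 7 left
bin 5: place 4, 3 left
bin 5: place 3, 0 left
bin 6: place 11, 9 left

6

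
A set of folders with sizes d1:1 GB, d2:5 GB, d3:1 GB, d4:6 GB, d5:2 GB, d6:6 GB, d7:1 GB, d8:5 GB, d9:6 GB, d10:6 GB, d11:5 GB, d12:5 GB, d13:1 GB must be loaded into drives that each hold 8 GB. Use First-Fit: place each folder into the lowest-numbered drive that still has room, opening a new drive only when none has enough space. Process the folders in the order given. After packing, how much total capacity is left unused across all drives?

d1 (1 GB) → drive 1 (remaining 7 GB)
d2 (5 GB) → drive 1 (remaining 2 GB)
d3 (1 GB) → drive 1 (remaining 1 GB)
d4 (6 GB) → drive 2 (remaining 2 GB)
d5 (2 GB) → drive 2 (remaining 0 GB)
d6 (6 GB) → drive 3 (remaining 2 GB)
d7 (1 GB) → drive 1 (remaining 0 GB)
d8 (5 GB) → drive 4 (remaining 3 GB)
d9 (6 GB) → drive 5 (remaining 2 GB)
d10 (6 GB) → drive 6 (remaining 2 GB)
d11 (5 GB) → drive 7 (remaining 3 GB)
d12 (5 GB) → drive 8 (remaining 3 GB)
d13 (1 GB) → drive 3 (remaining 1 GB)
8 drives × 8 GB = 64 GB; used 50 GB; unused 14 GB.

14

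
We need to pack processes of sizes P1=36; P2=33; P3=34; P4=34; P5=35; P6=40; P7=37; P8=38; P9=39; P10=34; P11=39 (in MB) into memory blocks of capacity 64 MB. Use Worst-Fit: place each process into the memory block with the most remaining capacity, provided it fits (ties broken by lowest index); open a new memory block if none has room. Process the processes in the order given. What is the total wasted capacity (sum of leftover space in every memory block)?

305

P1 (36 MB) → memory block 1 (remaining 28 MB)
P2 (33 MB) → memory block 2 (remaining 31 MB)
P3 (34 MB) → memory block 3 (remaining 30 MB)
P4 (34 MB) → memory block 4 (remaining 30 MB)
P5 (35 MB) → memory block 5 (remaining 29 MB)
P6 (40 MB) → memory block 6 (remaining 24 MB)
P7 (37 MB) → memory block 7 (remaining 27 MB)
P8 (38 MB) → memory block 8 (remaining 26 MB)
P9 (39 MB) → memory block 9 (remaining 25 MB)
P10 (34 MB) → memory block 10 (remaining 30 MB)
P11 (39 MB) → memory block 11 (remaining 25 MB)
11 memory blocks × 64 MB = 704 MB; used 399 MB; unused 305 MB.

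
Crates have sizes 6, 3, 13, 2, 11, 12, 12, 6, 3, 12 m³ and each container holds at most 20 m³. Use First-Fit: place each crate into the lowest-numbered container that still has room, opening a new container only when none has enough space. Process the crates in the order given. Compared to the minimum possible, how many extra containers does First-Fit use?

First-Fit: [6,3,2,6,3] [13] [11] [12] [12] [12] → 6 containers.
5 crates exceed 10 m³ (half the capacity), and no two of those can share a container, so at least 5 containers are needed.
An optimal packing achieves that bound: [13,6] [12,6,2] [12,3,3] [12] [11] → 5 containers.
Excess: 6 − 5 = 1.

1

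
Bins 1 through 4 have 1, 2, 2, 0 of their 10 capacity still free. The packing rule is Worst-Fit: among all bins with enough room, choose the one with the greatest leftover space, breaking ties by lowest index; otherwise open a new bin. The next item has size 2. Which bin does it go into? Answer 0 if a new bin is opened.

Bins with room: bin 2 (2), bin 3 (2).
Most room is bin 2 with 2 free.

2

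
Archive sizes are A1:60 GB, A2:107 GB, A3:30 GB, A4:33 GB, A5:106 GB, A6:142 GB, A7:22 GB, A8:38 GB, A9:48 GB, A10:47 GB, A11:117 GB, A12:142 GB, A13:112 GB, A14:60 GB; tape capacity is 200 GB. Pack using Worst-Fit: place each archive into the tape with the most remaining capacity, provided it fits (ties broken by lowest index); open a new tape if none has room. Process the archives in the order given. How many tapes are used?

Put A1 (60 GB) in tape 1; 140 GB remain.
Put A2 (107 GB) in tape 1; 33 GB remain.
Put A3 (30 GB) in tape 1; 3 GB remain.
Put A4 (33 GB) in tape 2; 167 GB remain.
Put A5 (106 GB) in tape 2; 61 GB remain.
Put A6 (142 GB) in tape 3; 58 GB remain.
Put A7 (22 GB) in tape 2; 39 GB remain.
Put A8 (38 GB) in tape 3; 20 GB remain.
Put A9 (48 GB) in tape 4; 152 GB remain.
Put A10 (47 GB) in tape 4; 105 GB remain.
Put A11 (117 GB) in tape 5; 83 GB remain.
Put A12 (142 GB) in tape 6; 58 GB remain.
Put A13 (112 GB) in tape 7; 88 GB remain.
Put A14 (60 GB) in tape 4; 45 GB remain.

7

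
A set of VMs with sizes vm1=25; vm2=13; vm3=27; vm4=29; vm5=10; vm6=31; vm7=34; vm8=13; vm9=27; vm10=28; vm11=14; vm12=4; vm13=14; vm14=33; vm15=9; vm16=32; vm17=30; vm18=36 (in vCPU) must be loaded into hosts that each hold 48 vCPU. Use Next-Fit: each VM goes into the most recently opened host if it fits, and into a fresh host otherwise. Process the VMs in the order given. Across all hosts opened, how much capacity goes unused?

host 1: place vm1 (25 vCPU), 23 vCPU left
host 1: place vm2 (13 vCPU), 10 vCPU left
host 2: place vm3 (27 vCPU), 21 vCPU left
host 3: place vm4 (29 vCPU), 19 vCPU left
host 3: place vm5 (10 vCPU), 9 vCPU left
host 4: place vm6 (31 vCPU), 17 vCPU left
host 5: place vm7 (34 vCPU), 14 vCPU left
host 5: place vm8 (13 vCPU), 1 vCPU left
host 6: place vm9 (27 vCPU), 21 vCPU left
host 7: place vm10 (28 vCPU), 20 vCPU left
host 7: place vm11 (14 vCPU), 6 vCPU left
host 7: place vm12 (4 vCPU), 2 vCPU left
host 8: place vm13 (14 vCPU), 34 vCPU left
host 8: place vm14 (33 vCPU), 1 vCPU left
host 9: place vm15 (9 vCPU), 39 vCPU left
host 9: place vm16 (32 vCPU), 7 vCPU left
host 10: place vm17 (30 vCPU), 18 vCPU left
host 11: place vm18 (36 vCPU), 12 vCPU left
11 hosts × 48 vCPU = 528 vCPU; used 409 vCPU; unused 119 vCPU.

119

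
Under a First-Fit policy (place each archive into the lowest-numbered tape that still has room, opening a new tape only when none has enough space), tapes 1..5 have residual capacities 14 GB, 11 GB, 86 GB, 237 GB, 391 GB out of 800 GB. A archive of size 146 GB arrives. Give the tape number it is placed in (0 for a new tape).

4

Tapes with room: tape 4 (237 GB), tape 5 (391 GB).
The first with room is tape 4.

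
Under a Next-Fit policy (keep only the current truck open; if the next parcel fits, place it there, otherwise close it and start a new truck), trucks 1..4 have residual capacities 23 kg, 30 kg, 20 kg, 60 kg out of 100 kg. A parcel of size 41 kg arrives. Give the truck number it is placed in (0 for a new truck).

Next-Fit only looks at truck 4, which has 60 kg free.
41 kg fits there.

4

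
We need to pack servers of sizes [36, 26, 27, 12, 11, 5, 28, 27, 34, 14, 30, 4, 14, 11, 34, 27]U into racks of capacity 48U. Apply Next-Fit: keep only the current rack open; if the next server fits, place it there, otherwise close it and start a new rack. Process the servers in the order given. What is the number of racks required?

9

Put 36U in rack 1; 12U remain.
Put 26U in rack 2; 22U remain.
Put 27U in rack 3; 21U remain.
Put 12U in rack 3; 9U remain.
Put 11U in rack 4; 37U remain.
Put 5U in rack 4; 32U remain.
Put 28U in rack 4; 4U remain.
Put 27U in rack 5; 21U remain.
Put 34U in rack 6; 14U remain.
Put 14U in rack 6; 0U remain.
Put 30U in rack 7; 18U remain.
Put 4U in rack 7; 14U remain.
Put 14U in rack 7; 0U remain.
Put 11U in rack 8; 37U remain.
Put 34U in rack 8; 3U remain.
Put 27U in rack 9; 21U remain.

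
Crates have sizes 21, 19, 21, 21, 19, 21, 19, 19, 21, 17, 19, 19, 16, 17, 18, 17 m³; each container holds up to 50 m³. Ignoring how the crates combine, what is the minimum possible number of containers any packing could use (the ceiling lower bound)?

7

Total size = 21 + 19 + 21 + 21 + 19 + 21 + 19 + 19 + 21 + 17 + 19 + 19 + 16 + 17 + 18 + 17 = 304 m³.
⌈304 / 50⌉ = 7.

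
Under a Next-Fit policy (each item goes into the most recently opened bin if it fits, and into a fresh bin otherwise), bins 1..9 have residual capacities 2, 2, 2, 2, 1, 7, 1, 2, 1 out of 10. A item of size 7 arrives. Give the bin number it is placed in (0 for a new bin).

0

Next-Fit only looks at bin 9, which has 1 free.
7 does not fit, so a new bin is opened.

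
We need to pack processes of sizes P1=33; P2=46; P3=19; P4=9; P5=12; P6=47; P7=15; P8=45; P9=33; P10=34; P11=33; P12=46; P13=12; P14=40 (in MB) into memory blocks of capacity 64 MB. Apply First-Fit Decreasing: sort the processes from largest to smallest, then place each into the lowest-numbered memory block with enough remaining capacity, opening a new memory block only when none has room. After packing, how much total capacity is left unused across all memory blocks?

152

Sorted descending: 47, 46, 46, 45, 40, 34, 33, 33, 33, 19, 15, 12, 12, 9.
47 MB → memory block 1 (remaining 17 MB)
46 MB → memory block 2 (remaining 18 MB)
46 MB → memory block 3 (remaining 18 MB)
45 MB → memory block 4 (remaining 19 MB)
40 MB → memory block 5 (remaining 24 MB)
34 MB → memory block 6 (remaining 30 MB)
33 MB → memory block 7 (remaining 31 MB)
33 MB → memory block 8 (remaining 31 MB)
33 MB → memory block 9 (remaining 31 MB)
19 MB → memory block 4 (remaining 0 MB)
15 MB → memory block 1 (remaining 2 MB)
12 MB → memory block 2 (remaining 6 MB)
12 MB → memory block 3 (remaining 6 MB)
9 MB → memory block 5 (remaining 15 MB)
9 memory blocks × 64 MB = 576 MB; used 424 MB; unused 152 MB.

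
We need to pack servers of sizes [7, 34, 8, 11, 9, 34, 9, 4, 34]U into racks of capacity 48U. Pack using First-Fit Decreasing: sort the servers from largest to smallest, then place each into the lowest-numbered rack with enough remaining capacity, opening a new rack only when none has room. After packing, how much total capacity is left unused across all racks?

Sorted descending: 34, 34, 34, 11, 9, 9, 8, 7, 4.
Put 34U in rack 1; 14U remain.
Put 34U in rack 2; 14U remain.
Put 34U in rack 3; 14U remain.
Put 11U in rack 1; 3U remain.
Put 9U in rack 2; 5U remain.
Put 9U in rack 3; 5U remain.
Put 8U in rack 4; 40U remain.
Put 7U in rack 4; 33U remain.
Put 4U in rack 2; 1U remain.
4 racks × 48U = 192U; used 150U; unused 42U.

42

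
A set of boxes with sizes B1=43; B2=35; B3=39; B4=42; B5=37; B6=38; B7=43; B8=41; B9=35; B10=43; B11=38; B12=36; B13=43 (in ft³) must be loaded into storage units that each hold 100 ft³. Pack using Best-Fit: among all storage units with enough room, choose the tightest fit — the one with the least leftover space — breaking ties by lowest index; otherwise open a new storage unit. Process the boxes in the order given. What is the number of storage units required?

Put B1 (43 ft³) in storage unit 1; 57 ft³ remain.
Put B2 (35 ft³) in storage unit 1; 22 ft³ remain.
Put B3 (39 ft³) in storage unit 2; 61 ft³ remain.
Put B4 (42 ft³) in storage unit 2; 19 ft³ remain.
Put B5 (37 ft³) in storage unit 3; 63 ft³ remain.
Put B6 (38 ft³) in storage unit 3; 25 ft³ remain.
Put B7 (43 ft³) in storage unit 4; 57 ft³ remain.
Put B8 (41 ft³) in storage unit 4; 16 ft³ remain.
Put B9 (35 ft³) in storage unit 5; 65 ft³ remain.
Put B10 (43 ft³) in storage unit 5; 22 ft³ remain.
Put B11 (38 ft³) in storage unit 6; 62 ft³ remain.
Put B12 (36 ft³) in storage unit 6; 26 ft³ remain.
Put B13 (43 ft³) in storage unit 7; 57 ft³ remain.
Final storage units: [43,35] [39,42] [37,38] [43,41] [35,43] [38,36] [43].

7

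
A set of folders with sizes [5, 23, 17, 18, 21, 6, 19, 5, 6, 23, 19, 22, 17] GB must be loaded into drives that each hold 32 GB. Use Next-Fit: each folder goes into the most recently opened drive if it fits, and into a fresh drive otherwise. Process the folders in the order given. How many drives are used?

5 GB → drive 1 (remaining 27 GB)
23 GB → drive 1 (remaining 4 GB)
17 GB → drive 2 (remaining 15 GB)
18 GB → drive 3 (remaining 14 GB)
21 GB → drive 4 (remaining 11 GB)
6 GB → drive 4 (remaining 5 GB)
19 GB → drive 5 (remaining 13 GB)
5 GB → drive 5 (remaining 8 GB)
6 GB → drive 5 (remaining 2 GB)
23 GB → drive 6 (remaining 9 GB)
19 GB → drive 7 (remaining 13 GB)
22 GB → drive 8 (remaining 10 GB)
17 GB → drive 9 (remaining 15 GB)

9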